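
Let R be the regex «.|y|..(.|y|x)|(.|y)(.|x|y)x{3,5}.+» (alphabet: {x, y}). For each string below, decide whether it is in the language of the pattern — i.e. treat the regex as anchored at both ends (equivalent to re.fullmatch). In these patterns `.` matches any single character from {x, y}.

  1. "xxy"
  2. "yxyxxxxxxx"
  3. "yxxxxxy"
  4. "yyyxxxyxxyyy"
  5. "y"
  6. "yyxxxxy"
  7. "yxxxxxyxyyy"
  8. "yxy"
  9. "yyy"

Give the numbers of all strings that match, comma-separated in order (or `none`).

1 → match
2 → no match
3 → match
4 → no match
5 → match
6 → match
7 → match
8 → match
9 → match

1, 3, 5, 6, 7, 8, 9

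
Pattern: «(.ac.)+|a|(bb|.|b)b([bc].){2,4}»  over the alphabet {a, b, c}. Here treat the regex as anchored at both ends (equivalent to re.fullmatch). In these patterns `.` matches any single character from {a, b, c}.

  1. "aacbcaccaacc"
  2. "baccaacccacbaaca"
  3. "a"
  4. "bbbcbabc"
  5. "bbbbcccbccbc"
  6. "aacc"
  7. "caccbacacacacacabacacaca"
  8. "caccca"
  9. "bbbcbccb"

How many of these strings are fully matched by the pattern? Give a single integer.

7

1 → match
2 → match
3 → match
4 → match
5 → no match
6 → match
7 → match
8 → no match
9 → match
Total matched: 7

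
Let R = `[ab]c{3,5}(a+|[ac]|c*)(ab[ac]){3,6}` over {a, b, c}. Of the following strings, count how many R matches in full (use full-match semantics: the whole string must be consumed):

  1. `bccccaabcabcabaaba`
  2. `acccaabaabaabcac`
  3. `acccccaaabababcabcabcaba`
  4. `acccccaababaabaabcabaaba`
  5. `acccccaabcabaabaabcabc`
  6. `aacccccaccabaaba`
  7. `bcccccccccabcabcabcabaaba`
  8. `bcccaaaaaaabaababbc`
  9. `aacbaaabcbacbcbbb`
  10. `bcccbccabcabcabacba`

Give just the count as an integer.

1 → match
2 → no match
3 → no match
4 → no match
5 → match
6 → no match
7 → match
8 → no match
9 → no match
10 → no match
Total matched: 3

3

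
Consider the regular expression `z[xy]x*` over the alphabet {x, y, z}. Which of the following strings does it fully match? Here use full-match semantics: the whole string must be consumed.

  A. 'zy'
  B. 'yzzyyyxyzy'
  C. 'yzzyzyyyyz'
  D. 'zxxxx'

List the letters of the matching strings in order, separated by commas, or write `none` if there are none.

A, D

A → match
B → no match — must start with 'z'
C → no match — must start with 'z'
D → match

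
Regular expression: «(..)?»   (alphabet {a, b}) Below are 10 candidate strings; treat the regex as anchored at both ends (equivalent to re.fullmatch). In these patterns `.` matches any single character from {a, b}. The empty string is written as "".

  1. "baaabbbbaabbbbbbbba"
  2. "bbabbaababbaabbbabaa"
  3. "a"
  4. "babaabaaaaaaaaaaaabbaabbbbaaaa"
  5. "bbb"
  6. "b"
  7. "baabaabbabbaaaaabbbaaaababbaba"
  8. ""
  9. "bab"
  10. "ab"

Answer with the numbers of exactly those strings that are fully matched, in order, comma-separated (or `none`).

8, 10

1 → no match
2 → no match
3. "a" → no match
4 → no match
5. "bbb" → no match
6. "b" → no match
7 → no match
8. "" → match
9. "bab" → no match
10. "ab" → match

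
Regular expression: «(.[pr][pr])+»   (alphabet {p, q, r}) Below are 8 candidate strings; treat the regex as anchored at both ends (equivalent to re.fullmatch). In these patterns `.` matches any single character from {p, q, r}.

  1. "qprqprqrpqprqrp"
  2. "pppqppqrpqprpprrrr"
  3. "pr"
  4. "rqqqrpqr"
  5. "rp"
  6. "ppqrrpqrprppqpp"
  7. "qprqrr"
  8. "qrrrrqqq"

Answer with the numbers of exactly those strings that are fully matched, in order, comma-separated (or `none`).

1 → match
2 → match
3 → no match
4 → no match
5 → no match
6 → no match
7 → match
8 → no match

1, 2, 7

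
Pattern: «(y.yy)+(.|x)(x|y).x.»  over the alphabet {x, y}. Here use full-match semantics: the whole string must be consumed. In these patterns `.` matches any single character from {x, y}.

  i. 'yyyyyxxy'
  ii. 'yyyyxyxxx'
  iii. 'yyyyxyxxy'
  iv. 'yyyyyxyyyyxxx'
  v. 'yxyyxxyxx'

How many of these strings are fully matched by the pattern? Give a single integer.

4

i → no match
ii → match
iii → match
iv → match
v → match
Total matched: 4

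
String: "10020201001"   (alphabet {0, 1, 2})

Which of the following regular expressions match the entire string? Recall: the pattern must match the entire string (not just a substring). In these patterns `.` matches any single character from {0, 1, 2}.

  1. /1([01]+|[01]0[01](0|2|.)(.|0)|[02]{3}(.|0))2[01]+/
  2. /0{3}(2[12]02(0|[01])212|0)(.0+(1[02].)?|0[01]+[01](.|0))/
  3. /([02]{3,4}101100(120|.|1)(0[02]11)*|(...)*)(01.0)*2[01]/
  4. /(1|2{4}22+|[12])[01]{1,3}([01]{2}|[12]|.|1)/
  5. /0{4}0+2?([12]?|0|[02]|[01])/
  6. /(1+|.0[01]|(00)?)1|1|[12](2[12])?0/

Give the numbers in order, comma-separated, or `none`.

1

1 → match
2 → no match — must start with "0"
3 → no match
4 → no match
5 → no match — must start with "0"
6 → no match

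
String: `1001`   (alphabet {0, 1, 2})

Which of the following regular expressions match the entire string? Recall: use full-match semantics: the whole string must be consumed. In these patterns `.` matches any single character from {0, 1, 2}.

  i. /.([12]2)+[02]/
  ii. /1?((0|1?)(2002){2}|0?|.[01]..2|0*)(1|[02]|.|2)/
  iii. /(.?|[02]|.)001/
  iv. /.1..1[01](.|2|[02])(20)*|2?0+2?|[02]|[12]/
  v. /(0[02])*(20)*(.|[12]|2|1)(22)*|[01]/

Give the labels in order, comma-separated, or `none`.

ii, iii

i → no match
ii → match
iii → match
iv → no match
v → no match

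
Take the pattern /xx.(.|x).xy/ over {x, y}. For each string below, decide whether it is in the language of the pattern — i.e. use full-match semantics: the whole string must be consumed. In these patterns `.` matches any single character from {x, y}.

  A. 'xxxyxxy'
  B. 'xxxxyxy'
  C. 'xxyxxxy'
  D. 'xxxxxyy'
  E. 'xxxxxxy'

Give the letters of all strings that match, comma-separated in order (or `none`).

A → match
B → match
C → match
D → no match — must end with 'xy'
E → match

A, B, C, E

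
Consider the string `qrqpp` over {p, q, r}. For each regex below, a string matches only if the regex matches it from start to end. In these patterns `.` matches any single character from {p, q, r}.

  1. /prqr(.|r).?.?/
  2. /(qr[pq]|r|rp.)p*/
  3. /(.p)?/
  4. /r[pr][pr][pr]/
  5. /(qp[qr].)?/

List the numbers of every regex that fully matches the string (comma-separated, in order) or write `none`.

2

1 → no match — must start with `prqr`
2 → match
3 → no match
4 → no match — must start with `r`
5 → no match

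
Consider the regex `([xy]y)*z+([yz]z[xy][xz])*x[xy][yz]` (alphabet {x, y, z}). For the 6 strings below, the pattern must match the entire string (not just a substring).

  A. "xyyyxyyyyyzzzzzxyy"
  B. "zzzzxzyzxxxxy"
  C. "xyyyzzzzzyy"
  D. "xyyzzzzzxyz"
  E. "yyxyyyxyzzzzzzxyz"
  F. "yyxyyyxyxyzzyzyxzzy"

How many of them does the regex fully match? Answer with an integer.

A → match
B → match
C → no match
D → no match
E → match
F → no match
Total matched: 3

3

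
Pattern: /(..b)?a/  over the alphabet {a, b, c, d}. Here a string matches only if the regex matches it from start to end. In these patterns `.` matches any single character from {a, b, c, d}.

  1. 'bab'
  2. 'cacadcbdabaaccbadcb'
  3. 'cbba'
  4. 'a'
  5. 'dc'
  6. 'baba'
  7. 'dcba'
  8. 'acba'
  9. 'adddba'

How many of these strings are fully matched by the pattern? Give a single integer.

5

1 → no match — must end with 'a'
2 → no match — must end with 'a'
3 → match
4 → match
5 → no match — must end with 'a'
6 → match
7 → match
8 → match
9 → no match
Total matched: 5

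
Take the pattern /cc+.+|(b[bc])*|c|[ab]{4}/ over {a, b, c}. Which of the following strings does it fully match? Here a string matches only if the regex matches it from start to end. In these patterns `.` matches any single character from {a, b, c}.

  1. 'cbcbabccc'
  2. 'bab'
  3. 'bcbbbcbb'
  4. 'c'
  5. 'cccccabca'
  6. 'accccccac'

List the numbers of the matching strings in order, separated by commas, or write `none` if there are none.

3, 4, 5

1 → no match
2 → no match
3 → match
4 → match
5 → match
6 → no match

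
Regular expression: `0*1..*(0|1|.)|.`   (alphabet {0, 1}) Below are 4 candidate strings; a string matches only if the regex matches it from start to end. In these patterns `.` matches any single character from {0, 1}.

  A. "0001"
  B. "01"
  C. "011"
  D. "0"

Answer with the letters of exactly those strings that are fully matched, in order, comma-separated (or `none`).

D

A. "0001" → no match
B. "01" → no match
C. "011" → no match
D. "0" → match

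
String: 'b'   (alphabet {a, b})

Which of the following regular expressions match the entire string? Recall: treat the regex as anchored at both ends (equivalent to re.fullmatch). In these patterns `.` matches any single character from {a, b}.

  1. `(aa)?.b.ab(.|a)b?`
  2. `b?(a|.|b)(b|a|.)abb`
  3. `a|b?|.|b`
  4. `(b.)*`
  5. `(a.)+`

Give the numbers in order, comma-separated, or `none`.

1 → no match
2 → no match — must end with 'abb'
3 → match
4 → no match
5 → no match — must start with 'a'

3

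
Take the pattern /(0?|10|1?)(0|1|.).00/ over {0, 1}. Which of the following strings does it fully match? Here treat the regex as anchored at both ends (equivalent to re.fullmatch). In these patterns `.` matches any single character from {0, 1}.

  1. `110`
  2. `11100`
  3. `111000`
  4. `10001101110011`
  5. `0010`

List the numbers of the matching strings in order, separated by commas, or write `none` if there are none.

2

1. `110` → no match — must end with `00`
2. `11100` → match
3. `111000` → no match
4 → no match — must end with `00`
5. `0010` → no match — must end with `00`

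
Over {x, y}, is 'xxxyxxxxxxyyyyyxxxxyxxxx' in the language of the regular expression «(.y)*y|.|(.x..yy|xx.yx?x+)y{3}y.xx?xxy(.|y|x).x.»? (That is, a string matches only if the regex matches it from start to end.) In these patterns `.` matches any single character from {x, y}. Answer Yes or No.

Yes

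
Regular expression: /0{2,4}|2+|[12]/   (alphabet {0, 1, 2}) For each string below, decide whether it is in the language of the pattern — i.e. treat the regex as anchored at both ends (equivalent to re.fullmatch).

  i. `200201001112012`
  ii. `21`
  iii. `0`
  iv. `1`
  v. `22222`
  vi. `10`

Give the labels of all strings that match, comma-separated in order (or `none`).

i → no match
ii → no match
iii → no match
iv → match
v → match
vi → no match

iv, v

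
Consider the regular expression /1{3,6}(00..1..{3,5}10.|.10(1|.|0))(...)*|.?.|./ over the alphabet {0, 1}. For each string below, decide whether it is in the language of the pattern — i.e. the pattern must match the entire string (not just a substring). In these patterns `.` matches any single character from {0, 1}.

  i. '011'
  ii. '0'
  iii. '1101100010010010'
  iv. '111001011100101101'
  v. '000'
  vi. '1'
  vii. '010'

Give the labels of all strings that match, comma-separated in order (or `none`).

ii, iv, vi

i → no match
ii → match
iii → no match
iv → match
v → no match
vi → match
vii → no match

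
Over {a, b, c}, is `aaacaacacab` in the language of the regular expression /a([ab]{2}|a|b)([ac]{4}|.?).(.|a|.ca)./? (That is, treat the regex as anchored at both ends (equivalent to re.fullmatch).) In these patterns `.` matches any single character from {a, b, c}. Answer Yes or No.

Yes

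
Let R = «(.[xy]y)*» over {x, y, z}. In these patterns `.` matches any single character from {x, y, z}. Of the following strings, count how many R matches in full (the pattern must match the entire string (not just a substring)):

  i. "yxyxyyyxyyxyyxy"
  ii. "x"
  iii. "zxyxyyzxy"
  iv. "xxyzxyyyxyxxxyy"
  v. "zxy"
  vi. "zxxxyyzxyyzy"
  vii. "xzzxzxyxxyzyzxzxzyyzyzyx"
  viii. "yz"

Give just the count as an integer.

i → match
ii. "x" → no match
iii. "zxyxyyzxy" → match
iv → no match
v. "zxy" → match
vi. "zxxxyyzxyyzy" → no match
vii → no match
viii. "yz" → no match
Total matched: 3

3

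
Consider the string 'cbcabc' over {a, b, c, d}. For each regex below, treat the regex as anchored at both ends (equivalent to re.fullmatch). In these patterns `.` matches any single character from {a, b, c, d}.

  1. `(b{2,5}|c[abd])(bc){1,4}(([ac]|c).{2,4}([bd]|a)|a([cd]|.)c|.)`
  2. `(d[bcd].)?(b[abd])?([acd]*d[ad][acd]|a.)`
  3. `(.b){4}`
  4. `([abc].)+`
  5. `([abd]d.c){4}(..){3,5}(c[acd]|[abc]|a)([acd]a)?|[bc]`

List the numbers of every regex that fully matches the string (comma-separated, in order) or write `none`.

1 → no match
2 → no match
3 → no match — must end with 'b'
4 → match
5 → no match

4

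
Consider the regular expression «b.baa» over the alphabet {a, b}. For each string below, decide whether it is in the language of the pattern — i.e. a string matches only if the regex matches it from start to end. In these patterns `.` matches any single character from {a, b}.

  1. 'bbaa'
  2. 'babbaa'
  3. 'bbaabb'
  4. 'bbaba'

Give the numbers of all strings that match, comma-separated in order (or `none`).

1 → no match
2 → no match
3 → no match — must end with 'baa'
4 → no match — must end with 'baa'

none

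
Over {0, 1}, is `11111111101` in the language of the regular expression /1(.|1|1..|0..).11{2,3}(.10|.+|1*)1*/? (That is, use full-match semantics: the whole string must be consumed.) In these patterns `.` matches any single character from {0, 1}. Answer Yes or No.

Yes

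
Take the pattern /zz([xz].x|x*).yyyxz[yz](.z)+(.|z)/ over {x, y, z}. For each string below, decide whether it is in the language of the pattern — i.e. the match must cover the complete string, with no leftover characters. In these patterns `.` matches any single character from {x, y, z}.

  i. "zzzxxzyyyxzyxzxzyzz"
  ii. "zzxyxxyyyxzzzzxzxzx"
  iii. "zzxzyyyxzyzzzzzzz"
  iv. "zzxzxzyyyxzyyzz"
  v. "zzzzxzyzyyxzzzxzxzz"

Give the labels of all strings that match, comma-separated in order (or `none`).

i, ii, iii, iv

i → match
ii → match
iii → match
iv → match
v → no match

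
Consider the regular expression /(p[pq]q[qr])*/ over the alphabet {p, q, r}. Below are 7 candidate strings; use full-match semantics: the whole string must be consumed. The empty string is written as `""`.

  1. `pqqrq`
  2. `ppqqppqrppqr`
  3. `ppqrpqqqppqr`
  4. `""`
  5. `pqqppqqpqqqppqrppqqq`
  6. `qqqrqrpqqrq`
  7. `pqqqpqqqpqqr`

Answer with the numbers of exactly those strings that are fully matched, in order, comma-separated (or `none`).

2, 3, 4, 7

1 → no match
2 → match
3 → match
4 → match
5 → no match
6 → no match
7 → match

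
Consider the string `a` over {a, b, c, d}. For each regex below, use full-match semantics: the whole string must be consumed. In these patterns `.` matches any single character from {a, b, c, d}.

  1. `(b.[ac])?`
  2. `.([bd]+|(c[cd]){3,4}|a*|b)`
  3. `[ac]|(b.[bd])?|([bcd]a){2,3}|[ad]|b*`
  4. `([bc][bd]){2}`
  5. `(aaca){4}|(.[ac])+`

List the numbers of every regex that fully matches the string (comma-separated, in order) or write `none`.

2, 3

1 → no match
2 → match
3 → match
4 → no match
5 → no match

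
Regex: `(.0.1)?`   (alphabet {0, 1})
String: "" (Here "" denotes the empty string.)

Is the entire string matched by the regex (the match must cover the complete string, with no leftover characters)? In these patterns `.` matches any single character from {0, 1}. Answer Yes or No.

Yes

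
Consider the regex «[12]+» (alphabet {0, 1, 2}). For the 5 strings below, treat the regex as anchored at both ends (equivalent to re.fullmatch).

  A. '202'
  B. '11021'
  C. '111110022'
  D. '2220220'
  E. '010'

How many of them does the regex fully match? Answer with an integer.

A → no match
B → no match
C → no match
D → no match
E → no match
Total matched: 0

0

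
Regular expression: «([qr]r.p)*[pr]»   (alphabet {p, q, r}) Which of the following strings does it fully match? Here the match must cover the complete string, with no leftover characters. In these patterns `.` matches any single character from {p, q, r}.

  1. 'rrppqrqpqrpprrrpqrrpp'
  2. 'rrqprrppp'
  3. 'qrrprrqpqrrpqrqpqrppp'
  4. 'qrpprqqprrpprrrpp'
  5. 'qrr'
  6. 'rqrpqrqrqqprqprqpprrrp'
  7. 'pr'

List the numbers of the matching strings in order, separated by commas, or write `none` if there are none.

1 → match
2 → match
3 → match
4 → no match
5 → no match
6 → no match
7 → no match

1, 2, 3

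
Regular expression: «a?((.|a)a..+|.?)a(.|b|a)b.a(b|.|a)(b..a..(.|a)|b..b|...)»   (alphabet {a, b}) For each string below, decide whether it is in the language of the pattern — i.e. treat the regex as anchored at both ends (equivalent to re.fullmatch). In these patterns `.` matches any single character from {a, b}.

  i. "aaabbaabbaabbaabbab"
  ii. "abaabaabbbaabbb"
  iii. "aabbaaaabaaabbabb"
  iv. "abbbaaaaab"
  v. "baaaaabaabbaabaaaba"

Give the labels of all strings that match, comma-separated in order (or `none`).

i → match
ii → match
iii → no match
iv → no match
v → no match

i, ii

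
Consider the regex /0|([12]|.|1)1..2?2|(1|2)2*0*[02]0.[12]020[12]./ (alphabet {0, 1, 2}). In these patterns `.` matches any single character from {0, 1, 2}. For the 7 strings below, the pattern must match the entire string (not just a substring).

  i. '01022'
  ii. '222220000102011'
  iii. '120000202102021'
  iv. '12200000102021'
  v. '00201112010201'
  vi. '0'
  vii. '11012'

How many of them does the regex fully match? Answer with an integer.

i → match
ii → match
iii → match
iv → match
v → no match
vi → match
vii → match
Total matched: 6

6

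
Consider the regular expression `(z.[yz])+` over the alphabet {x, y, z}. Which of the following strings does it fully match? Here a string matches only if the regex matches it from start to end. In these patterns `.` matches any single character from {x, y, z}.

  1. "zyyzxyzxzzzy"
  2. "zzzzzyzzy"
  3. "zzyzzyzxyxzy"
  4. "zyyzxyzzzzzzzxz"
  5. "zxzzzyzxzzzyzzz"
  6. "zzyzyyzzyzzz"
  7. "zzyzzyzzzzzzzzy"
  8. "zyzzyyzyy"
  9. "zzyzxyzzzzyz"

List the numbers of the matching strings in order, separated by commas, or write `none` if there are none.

1, 2, 4, 5, 6, 7, 8, 9

1 → match
2 → match
3 → no match
4 → match
5 → match
6 → match
7 → match
8 → match
9 → match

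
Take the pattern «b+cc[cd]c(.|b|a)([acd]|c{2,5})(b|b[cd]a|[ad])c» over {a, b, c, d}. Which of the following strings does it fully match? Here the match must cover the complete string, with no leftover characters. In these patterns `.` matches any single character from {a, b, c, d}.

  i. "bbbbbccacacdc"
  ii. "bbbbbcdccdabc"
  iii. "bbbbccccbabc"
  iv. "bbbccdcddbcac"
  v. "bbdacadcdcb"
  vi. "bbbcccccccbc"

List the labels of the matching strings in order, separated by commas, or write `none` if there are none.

iii, iv, vi

i → no match
ii → no match
iii → match
iv → match
v → no match — must end with "c"
vi → match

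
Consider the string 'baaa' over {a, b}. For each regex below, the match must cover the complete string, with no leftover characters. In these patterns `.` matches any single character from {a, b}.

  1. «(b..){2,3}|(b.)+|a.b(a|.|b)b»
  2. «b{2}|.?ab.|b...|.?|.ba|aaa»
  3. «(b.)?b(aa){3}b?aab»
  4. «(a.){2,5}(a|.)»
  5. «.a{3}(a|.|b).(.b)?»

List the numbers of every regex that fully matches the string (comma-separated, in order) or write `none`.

1 → no match
2 → match
3 → no match — must end with 'aab'
4 → no match — must start with 'a'
5 → no match

2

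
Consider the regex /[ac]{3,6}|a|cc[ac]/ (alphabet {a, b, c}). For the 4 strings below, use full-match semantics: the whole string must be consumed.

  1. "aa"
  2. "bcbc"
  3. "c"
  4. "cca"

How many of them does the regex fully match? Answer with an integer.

1. "aa" → no match
2. "bcbc" → no match
3. "c" → no match
4. "cca" → match
Total matched: 1

1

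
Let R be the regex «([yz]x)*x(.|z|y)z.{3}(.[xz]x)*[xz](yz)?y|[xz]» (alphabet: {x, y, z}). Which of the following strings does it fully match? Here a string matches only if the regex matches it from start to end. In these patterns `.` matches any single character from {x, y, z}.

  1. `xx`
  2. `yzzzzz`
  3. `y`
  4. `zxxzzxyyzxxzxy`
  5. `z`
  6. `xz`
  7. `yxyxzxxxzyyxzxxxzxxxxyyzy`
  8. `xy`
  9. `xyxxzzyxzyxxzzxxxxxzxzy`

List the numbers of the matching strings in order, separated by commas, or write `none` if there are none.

5

1 → no match
2 → no match
3 → no match
4 → no match
5 → match
6 → no match
7 → no match
8 → no match
9 → no match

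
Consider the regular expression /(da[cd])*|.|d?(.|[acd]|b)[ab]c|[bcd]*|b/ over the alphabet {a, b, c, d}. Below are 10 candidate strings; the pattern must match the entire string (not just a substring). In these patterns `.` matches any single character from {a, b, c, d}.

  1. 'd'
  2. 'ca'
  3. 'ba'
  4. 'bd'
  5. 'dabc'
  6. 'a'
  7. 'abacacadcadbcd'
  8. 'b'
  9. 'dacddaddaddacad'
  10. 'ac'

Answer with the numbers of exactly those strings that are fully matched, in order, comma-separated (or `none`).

1, 4, 5, 6, 8

1 → match
2 → no match
3 → no match
4 → match
5 → match
6 → match
7 → no match
8 → match
9 → no match
10 → no match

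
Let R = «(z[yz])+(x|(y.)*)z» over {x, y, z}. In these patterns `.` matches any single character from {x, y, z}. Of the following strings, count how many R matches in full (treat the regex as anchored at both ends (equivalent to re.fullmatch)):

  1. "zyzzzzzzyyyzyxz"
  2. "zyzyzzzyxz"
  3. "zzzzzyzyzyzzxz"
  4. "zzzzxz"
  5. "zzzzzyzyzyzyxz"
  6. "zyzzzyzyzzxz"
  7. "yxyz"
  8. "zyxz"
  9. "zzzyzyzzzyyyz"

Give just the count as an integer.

8

1 → match
2 → match
3 → match
4 → match
5 → match
6 → match
7 → no match — must start with "z"
8 → match
9 → match
Total matched: 8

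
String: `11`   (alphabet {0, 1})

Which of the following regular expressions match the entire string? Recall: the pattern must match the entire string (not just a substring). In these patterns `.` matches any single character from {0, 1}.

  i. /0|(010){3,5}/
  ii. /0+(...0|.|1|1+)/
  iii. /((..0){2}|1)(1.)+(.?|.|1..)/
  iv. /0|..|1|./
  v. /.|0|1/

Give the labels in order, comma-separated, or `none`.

iv

i → no match
ii → no match — must start with `0`
iii → no match
iv → match
v → no match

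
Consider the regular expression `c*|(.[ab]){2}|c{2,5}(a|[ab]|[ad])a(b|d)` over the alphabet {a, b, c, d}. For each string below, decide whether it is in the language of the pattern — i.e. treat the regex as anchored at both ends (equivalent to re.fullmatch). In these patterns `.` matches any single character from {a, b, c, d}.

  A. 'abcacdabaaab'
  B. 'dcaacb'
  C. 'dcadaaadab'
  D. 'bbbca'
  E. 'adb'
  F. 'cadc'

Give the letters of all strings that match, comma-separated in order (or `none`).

A → no match
B → no match
C → no match
D → no match
E → no match
F → no match

none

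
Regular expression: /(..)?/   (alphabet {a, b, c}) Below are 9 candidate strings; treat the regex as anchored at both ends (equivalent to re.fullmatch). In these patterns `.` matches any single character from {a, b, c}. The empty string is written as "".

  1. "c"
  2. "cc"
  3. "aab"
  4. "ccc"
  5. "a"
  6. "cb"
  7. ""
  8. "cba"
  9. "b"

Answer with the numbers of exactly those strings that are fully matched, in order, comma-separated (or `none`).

1. "c" → no match
2. "cc" → match
3. "aab" → no match
4. "ccc" → no match
5. "a" → no match
6. "cb" → match
7. "" → match
8. "cba" → no match
9. "b" → no match

2, 6, 7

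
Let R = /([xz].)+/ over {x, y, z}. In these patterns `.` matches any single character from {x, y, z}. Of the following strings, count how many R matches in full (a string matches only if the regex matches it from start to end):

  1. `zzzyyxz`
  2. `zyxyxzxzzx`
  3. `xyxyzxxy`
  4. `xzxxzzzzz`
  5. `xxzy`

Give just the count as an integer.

1 → no match
2 → match
3 → match
4 → no match
5 → match
Total matched: 3

3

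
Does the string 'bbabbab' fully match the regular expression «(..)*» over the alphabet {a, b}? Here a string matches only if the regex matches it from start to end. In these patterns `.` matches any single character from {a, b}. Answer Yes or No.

No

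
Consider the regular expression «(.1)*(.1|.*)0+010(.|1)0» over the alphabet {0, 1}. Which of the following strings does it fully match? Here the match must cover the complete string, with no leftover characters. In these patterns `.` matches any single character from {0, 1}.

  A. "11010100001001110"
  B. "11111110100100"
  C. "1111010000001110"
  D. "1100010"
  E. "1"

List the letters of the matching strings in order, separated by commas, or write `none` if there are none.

none

A → no match
B → no match
C → no match
D → no match
E → no match — must end with "0"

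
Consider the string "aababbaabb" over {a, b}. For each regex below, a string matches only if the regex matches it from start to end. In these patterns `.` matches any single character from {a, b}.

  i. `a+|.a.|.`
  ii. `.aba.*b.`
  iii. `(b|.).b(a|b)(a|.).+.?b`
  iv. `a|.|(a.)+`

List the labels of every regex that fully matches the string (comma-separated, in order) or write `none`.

ii, iii

i → no match
ii → match
iii → match
iv → no match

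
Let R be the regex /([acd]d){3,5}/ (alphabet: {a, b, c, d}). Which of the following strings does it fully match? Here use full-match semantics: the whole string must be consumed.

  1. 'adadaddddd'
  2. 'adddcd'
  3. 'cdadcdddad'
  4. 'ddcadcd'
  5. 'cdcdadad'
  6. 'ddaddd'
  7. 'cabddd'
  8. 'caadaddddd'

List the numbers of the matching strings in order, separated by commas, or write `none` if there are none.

1 → match
2 → match
3 → match
4 → no match
5 → match
6 → match
7 → no match
8 → no match

1, 2, 3, 5, 6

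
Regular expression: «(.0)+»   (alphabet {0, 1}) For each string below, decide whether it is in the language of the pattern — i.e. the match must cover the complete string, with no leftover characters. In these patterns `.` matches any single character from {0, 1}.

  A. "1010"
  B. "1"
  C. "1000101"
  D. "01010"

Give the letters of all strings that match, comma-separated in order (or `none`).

A

A → match
B → no match — must end with "0"
C → no match — must end with "0"
D → no match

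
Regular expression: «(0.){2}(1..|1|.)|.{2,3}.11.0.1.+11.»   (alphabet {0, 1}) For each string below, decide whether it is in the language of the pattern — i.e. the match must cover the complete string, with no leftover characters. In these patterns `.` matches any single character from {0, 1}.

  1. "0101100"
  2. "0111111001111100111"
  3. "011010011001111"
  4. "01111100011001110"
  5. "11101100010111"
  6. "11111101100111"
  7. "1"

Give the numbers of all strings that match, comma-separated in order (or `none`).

1, 2, 4, 5, 6

1 → match
2 → match
3 → no match
4 → match
5 → match
6 → match
7 → no match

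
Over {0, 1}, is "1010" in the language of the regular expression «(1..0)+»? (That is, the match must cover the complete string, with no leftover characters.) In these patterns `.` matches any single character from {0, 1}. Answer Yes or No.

Yes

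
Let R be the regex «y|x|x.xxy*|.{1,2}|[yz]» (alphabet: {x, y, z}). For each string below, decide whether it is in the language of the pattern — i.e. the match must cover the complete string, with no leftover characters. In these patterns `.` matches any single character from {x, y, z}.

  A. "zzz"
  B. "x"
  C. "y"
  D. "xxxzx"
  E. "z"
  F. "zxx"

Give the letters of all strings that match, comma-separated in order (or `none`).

A → no match
B → match
C → match
D → no match
E → match
F → no match

B, C, E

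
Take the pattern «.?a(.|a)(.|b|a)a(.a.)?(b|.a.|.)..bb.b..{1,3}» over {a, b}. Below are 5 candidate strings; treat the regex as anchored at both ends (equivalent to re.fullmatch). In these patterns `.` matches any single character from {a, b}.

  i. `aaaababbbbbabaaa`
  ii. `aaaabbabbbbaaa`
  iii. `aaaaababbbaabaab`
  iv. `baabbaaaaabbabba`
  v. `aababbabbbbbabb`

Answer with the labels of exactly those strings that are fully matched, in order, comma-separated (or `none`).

i → match
ii → match
iii → no match
iv → no match
v → match

i, ii, v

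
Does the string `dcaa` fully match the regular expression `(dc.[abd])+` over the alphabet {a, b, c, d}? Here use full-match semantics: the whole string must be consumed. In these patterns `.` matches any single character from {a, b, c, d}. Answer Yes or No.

Yes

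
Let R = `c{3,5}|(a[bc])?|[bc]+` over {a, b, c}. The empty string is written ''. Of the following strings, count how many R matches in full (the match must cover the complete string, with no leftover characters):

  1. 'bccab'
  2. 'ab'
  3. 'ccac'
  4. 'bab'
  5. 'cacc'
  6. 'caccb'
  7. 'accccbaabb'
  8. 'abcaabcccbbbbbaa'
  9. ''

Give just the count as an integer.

1. 'bccab' → no match
2. 'ab' → match
3. 'ccac' → no match
4. 'bab' → no match
5. 'cacc' → no match
6. 'caccb' → no match
7. 'accccbaabb' → no match
8 → no match
9. '' → match
Total matched: 2

2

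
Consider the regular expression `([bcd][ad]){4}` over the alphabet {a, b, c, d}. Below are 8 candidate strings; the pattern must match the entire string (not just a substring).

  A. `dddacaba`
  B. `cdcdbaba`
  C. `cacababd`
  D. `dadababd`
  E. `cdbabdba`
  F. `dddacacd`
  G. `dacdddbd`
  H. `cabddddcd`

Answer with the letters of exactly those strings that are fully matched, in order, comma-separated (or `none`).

A, B, C, D, E, F, G

A → match
B → match
C → match
D → match
E → match
F → match
G → match
H → no match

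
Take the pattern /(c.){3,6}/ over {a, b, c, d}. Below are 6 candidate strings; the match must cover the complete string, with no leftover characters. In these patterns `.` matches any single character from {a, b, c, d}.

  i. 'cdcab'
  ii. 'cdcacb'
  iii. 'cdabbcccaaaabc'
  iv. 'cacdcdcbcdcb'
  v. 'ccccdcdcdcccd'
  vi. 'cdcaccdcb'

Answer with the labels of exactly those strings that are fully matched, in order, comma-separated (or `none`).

i → no match
ii → match
iii → no match
iv → match
v → no match
vi → no match

ii, iv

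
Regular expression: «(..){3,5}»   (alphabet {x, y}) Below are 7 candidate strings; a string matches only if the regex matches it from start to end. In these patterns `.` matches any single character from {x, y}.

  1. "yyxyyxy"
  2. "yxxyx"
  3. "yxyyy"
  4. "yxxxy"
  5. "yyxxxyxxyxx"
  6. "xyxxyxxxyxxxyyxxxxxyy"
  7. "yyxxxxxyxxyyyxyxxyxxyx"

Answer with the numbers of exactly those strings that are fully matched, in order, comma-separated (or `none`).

1 → no match
2 → no match
3 → no match
4 → no match
5 → no match
6 → no match
7 → no match

none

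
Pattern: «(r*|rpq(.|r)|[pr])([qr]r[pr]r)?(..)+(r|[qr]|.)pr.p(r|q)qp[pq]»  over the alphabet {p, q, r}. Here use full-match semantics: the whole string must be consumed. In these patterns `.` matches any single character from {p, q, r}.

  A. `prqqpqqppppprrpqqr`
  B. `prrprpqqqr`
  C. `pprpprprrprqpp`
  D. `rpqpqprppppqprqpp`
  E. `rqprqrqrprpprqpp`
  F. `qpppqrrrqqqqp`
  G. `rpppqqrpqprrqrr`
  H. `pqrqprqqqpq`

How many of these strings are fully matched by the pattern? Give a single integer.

A → no match
B → no match
C → match
D → no match
E → match
F → no match
G → no match
H → no match
Total matched: 2

2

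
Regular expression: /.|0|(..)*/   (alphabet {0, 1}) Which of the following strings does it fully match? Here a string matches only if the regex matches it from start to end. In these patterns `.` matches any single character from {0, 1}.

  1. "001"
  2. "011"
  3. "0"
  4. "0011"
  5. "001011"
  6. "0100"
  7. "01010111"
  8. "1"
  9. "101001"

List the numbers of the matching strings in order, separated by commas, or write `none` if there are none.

3, 4, 5, 6, 7, 8, 9

1. "001" → no match
2. "011" → no match
3. "0" → match
4. "0011" → match
5. "001011" → match
6. "0100" → match
7. "01010111" → match
8. "1" → match
9. "101001" → match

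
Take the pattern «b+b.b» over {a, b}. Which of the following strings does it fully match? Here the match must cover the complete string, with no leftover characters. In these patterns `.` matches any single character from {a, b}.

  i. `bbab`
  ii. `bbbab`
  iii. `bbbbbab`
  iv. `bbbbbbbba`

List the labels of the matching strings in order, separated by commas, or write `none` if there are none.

i → match
ii → match
iii → match
iv → no match — must end with `b`

i, ii, iii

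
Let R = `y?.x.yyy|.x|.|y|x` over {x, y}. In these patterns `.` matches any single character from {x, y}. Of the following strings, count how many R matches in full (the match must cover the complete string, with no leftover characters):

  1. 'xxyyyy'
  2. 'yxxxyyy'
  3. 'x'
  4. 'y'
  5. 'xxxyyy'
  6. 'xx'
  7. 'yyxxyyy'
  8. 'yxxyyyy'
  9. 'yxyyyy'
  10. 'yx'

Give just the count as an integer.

1 → match
2 → match
3 → match
4 → match
5 → match
6 → match
7 → match
8 → match
9 → match
10 → match
Total matched: 10

10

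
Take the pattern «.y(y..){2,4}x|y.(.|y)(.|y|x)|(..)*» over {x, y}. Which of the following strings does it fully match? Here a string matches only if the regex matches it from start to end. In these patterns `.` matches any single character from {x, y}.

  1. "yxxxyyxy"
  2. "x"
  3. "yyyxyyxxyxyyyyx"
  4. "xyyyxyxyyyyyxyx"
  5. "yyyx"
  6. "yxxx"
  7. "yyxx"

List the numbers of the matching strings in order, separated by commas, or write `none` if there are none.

1, 3, 4, 5, 6, 7

1. "yxxxyyxy" → match
2. "x" → no match
3 → match
4 → match
5. "yyyx" → match
6. "yxxx" → match
7. "yyxx" → match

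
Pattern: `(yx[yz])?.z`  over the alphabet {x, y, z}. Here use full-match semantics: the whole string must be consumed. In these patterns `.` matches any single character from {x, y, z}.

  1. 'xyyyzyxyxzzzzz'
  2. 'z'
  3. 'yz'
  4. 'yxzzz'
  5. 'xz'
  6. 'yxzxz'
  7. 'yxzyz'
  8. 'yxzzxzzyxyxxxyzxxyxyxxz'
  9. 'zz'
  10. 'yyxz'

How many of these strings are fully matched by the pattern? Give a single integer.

6

1 → no match
2. 'z' → no match
3. 'yz' → match
4. 'yxzzz' → match
5. 'xz' → match
6. 'yxzxz' → match
7. 'yxzyz' → match
8 → no match
9. 'zz' → match
10. 'yyxz' → no match
Total matched: 6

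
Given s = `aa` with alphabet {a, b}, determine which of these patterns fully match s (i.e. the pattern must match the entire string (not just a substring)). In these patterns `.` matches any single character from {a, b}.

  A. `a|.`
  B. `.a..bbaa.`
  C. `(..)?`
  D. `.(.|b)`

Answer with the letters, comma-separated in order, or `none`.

C, D

A → no match
B → no match
C → match
D → match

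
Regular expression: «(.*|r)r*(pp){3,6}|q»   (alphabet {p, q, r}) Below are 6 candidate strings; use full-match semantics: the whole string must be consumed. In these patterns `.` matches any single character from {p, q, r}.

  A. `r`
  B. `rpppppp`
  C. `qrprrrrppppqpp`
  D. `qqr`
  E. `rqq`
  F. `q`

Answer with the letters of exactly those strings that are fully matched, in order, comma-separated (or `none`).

A → no match
B → match
C → no match
D → no match
E → no match
F → match

B, F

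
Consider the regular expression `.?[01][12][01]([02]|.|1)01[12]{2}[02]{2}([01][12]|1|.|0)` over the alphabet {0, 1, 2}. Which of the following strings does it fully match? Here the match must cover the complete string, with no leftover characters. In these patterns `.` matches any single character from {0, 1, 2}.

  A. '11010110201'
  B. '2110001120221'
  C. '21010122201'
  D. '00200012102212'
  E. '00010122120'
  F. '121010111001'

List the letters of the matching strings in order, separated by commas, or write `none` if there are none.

none

A → no match
B → no match
C → no match
D → no match
E → no match
F → no match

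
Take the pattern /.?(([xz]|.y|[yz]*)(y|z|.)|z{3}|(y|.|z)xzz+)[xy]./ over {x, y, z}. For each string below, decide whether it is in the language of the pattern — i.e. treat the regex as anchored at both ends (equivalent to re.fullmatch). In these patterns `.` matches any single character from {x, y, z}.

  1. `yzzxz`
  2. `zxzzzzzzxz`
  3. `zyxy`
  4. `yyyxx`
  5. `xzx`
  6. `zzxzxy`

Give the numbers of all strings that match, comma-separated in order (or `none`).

1. `yzzxz` → match
2. `zxzzzzzzxz` → match
3. `zyxy` → match
4. `yyyxx` → match
5. `xzx` → no match
6. `zzxzxy` → no match

1, 2, 3, 4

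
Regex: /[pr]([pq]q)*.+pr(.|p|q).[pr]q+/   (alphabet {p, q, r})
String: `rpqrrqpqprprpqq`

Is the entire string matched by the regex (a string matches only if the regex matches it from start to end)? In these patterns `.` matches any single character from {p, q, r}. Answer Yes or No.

Yes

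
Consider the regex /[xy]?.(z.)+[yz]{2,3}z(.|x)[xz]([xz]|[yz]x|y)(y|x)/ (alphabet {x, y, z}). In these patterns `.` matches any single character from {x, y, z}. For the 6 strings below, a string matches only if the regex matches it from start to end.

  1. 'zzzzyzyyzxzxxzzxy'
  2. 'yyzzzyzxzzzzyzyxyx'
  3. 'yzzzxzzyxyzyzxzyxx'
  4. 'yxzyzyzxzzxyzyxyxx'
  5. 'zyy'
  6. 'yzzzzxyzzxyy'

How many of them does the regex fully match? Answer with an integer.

1

1 → no match
2 → match
3 → no match
4 → no match
5 → no match
6 → no match
Total matched: 1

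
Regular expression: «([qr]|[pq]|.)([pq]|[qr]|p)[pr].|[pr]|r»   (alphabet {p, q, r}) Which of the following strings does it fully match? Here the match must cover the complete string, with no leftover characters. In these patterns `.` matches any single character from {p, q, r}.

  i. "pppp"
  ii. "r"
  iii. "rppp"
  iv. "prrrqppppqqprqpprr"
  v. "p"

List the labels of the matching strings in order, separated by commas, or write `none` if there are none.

i → match
ii → match
iii → match
iv → no match
v → match

i, ii, iii, v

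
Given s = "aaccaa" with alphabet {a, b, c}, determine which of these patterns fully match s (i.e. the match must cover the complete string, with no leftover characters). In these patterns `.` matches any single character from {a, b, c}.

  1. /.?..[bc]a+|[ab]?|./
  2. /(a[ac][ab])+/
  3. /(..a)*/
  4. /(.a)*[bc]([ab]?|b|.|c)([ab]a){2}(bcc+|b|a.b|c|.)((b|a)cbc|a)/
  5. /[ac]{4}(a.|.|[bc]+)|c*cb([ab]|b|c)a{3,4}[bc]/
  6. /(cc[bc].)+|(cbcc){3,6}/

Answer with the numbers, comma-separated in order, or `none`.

1 → match
2 → no match
3 → no match
4 → no match
5 → match
6 → no match

1, 5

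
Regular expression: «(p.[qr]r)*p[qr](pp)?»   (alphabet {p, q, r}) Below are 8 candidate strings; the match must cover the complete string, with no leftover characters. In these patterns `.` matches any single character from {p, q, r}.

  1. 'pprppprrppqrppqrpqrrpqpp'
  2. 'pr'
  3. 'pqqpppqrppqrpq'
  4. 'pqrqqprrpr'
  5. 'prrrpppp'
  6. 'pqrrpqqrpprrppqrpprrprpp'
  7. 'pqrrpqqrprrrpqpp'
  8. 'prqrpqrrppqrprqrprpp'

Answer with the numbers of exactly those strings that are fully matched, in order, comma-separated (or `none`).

1 → no match
2 → match
3 → no match
4 → no match
5 → no match
6 → match
7 → match
8 → match

2, 6, 7, 8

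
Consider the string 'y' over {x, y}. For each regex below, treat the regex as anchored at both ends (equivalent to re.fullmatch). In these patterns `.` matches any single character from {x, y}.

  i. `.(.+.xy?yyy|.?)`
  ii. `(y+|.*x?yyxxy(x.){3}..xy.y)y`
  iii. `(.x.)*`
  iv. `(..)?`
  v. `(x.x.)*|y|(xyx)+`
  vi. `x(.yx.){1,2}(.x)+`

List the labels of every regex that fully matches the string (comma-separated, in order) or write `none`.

i → match
ii → no match — must end with 'yy'
iii → no match
iv → no match
v → match
vi → no match — must start with 'x'

i, v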